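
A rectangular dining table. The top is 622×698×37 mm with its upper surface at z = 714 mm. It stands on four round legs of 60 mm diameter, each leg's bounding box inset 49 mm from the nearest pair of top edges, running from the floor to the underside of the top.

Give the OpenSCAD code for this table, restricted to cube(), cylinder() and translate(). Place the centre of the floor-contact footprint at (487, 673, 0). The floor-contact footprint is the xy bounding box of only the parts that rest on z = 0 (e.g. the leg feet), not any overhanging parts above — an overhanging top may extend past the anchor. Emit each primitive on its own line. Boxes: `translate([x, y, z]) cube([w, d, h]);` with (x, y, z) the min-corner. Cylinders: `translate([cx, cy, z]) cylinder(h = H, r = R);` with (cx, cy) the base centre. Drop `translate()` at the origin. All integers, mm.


translate([176, 324, 677]) cube([622, 698, 37]);
translate([255, 403, 0]) cylinder(h = 677, r = 30);
translate([719, 403, 0]) cylinder(h = 677, r = 30);
translate([255, 943, 0]) cylinder(h = 677, r = 30);
translate([719, 943, 0]) cylinder(h = 677, r = 30);


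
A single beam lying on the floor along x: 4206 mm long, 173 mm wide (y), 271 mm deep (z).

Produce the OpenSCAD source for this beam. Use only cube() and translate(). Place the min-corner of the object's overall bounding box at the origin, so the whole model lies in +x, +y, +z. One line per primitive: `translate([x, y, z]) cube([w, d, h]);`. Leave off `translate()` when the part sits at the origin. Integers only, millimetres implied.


cube([4206, 173, 271]);


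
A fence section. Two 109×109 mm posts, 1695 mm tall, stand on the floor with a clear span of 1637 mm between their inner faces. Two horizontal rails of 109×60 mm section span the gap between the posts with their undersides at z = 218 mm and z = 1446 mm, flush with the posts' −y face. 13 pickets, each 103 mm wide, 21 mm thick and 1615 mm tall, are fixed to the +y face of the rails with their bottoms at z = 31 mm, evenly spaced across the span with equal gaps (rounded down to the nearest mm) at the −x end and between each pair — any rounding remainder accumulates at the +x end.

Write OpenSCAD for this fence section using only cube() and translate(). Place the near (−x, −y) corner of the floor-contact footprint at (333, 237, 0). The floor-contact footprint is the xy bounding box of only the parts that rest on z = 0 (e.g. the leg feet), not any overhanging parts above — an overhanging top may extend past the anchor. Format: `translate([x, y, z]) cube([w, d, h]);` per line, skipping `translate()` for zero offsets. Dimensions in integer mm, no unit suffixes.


translate([333, 237, 0]) cube([109, 109, 1695]);
translate([2079, 237, 0]) cube([109, 109, 1695]);
translate([442, 237, 218]) cube([1637, 109, 60]);
translate([442, 237, 1446]) cube([1637, 109, 60]);
translate([463, 346, 31]) cube([103, 21, 1615]);
translate([587, 346, 31]) cube([103, 21, 1615]);
translate([711, 346, 31]) cube([103, 21, 1615]);
translate([835, 346, 31]) cube([103, 21, 1615]);
translate([959, 346, 31]) cube([103, 21, 1615]);
translate([1083, 346, 31]) cube([103, 21, 1615]);
translate([1207, 346, 31]) cube([103, 21, 1615]);
translate([1331, 346, 31]) cube([103, 21, 1615]);
translate([1455, 346, 31]) cube([103, 21, 1615]);
translate([1579, 346, 31]) cube([103, 21, 1615]);
translate([1703, 346, 31]) cube([103, 21, 1615]);
translate([1827, 346, 31]) cube([103, 21, 1615]);
translate([1951, 346, 31]) cube([103, 21, 1615]);


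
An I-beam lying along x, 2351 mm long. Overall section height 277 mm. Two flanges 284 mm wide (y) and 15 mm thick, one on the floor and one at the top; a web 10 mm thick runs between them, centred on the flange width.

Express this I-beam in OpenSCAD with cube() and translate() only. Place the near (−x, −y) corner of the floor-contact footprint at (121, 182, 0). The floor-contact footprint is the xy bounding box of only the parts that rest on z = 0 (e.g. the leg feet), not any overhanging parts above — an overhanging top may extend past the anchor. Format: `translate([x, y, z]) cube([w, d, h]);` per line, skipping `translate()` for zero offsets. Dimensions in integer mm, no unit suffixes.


translate([121, 182, 0]) cube([2351, 284, 15]);
translate([121, 319, 15]) cube([2351, 10, 247]);
translate([121, 182, 262]) cube([2351, 284, 15]);


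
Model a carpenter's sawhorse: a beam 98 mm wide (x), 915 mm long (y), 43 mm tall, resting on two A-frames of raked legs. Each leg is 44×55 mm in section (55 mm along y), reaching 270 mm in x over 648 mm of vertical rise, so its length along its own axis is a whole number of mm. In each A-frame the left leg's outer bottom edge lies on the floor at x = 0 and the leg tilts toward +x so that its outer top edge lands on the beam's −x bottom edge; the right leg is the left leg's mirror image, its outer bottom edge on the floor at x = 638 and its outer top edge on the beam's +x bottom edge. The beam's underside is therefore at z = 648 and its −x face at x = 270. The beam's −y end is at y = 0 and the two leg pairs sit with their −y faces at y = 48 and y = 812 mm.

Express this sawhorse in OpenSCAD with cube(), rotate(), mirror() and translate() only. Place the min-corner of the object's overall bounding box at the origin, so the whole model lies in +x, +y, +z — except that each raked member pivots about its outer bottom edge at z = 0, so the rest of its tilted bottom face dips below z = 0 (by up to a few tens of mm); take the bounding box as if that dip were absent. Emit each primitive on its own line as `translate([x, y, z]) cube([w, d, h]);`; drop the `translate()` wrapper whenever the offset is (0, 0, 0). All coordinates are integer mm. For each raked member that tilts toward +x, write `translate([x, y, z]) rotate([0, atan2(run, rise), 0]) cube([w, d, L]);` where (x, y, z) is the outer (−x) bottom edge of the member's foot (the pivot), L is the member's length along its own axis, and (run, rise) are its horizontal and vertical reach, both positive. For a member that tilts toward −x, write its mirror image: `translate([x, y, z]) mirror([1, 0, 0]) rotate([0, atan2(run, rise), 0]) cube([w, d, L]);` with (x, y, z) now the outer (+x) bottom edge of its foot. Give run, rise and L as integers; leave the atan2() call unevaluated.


translate([270, 0, 648]) cube([98, 915, 43]);
translate([0, 48, 0]) rotate([0, atan2(270, 648), 0]) cube([44, 55, 702]);
translate([638, 48, 0]) mirror([1, 0, 0]) rotate([0, atan2(270, 648), 0]) cube([44, 55, 702]);
translate([0, 812, 0]) rotate([0, atan2(270, 648), 0]) cube([44, 55, 702]);
translate([638, 812, 0]) mirror([1, 0, 0]) rotate([0, atan2(270, 648), 0]) cube([44, 55, 702]);


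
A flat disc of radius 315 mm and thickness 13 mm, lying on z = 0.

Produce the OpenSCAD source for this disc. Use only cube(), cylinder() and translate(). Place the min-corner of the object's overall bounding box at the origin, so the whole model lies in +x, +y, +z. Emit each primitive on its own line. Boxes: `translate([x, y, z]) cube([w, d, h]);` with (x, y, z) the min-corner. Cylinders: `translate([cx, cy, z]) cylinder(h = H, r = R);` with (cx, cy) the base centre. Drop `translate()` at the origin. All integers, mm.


translate([315, 315, 0]) cylinder(h = 13, r = 315);


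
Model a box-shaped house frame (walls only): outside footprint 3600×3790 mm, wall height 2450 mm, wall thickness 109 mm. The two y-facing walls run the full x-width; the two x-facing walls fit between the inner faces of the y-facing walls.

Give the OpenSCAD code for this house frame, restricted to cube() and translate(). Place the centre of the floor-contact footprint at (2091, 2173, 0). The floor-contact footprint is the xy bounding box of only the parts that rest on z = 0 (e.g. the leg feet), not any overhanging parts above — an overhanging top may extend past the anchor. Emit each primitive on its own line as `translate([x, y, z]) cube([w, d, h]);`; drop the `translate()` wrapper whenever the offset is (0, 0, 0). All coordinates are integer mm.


translate([291, 278, 0]) cube([3600, 109, 2450]);
translate([291, 3959, 0]) cube([3600, 109, 2450]);
translate([291, 387, 0]) cube([109, 3572, 2450]);
translate([3782, 387, 0]) cube([109, 3572, 2450]);


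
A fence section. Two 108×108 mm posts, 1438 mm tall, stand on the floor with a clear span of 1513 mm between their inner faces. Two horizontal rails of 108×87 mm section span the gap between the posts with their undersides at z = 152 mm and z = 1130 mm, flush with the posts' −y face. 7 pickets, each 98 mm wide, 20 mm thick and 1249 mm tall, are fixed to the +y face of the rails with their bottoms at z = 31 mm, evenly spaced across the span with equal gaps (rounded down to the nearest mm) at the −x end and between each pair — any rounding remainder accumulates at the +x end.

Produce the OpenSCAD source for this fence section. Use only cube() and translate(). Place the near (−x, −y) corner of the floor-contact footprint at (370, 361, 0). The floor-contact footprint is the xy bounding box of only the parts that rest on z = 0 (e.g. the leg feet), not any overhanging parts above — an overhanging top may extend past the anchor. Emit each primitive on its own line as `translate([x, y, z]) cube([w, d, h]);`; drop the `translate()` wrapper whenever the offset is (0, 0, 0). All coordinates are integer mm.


translate([370, 361, 0]) cube([108, 108, 1438]);
translate([1991, 361, 0]) cube([108, 108, 1438]);
translate([478, 361, 152]) cube([1513, 108, 87]);
translate([478, 361, 1130]) cube([1513, 108, 87]);
translate([581, 469, 31]) cube([98, 20, 1249]);
translate([782, 469, 31]) cube([98, 20, 1249]);
translate([983, 469, 31]) cube([98, 20, 1249]);
translate([1184, 469, 31]) cube([98, 20, 1249]);
translate([1385, 469, 31]) cube([98, 20, 1249]);
translate([1586, 469, 31]) cube([98, 20, 1249]);
translate([1787, 469, 31]) cube([98, 20, 1249]);


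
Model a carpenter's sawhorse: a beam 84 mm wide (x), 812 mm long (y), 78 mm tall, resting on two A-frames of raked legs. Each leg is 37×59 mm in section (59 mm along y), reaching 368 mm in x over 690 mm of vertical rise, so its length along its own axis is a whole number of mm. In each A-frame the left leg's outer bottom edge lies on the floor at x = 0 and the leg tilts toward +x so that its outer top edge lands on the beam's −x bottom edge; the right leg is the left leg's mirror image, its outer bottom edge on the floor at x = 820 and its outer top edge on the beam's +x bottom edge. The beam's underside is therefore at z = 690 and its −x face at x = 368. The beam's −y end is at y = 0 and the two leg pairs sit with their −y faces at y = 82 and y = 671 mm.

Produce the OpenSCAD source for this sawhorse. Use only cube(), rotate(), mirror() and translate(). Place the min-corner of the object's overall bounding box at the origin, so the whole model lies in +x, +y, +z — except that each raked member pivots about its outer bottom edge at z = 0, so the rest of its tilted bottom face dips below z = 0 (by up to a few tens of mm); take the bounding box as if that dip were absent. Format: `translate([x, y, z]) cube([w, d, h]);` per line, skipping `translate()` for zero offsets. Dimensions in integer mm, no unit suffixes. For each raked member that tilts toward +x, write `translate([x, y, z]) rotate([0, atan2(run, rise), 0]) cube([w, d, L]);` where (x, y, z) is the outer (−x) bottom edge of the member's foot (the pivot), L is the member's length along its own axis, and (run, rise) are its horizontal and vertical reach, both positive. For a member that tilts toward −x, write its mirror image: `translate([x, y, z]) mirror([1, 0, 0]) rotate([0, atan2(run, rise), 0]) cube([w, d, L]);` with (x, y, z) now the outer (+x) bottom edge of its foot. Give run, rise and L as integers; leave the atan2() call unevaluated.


translate([368, 0, 690]) cube([84, 812, 78]);
translate([0, 82, 0]) rotate([0, atan2(368, 690), 0]) cube([37, 59, 782]);
translate([820, 82, 0]) mirror([1, 0, 0]) rotate([0, atan2(368, 690), 0]) cube([37, 59, 782]);
translate([0, 671, 0]) rotate([0, atan2(368, 690), 0]) cube([37, 59, 782]);
translate([820, 671, 0]) mirror([1, 0, 0]) rotate([0, atan2(368, 690), 0]) cube([37, 59, 782]);


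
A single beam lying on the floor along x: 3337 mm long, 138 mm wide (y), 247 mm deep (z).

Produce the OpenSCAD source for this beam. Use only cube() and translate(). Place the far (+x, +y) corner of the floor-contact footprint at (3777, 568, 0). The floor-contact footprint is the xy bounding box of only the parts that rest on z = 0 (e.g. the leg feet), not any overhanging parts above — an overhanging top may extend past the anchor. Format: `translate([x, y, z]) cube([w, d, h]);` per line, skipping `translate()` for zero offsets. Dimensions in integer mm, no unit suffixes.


translate([440, 430, 0]) cube([3337, 138, 247]);


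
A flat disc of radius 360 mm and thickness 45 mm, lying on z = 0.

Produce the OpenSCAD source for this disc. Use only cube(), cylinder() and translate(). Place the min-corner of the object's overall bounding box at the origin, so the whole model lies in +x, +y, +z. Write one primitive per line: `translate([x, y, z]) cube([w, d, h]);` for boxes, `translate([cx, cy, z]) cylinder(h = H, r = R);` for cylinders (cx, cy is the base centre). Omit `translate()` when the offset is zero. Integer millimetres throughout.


translate([360, 360, 0]) cylinder(h = 45, r = 360);


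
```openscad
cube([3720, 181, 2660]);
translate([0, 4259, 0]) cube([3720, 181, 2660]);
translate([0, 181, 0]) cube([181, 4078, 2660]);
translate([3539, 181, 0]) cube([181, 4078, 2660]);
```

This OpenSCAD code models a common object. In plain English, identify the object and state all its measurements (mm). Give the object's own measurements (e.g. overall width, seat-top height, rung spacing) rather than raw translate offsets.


The wall frame of a small rectangular building: four walls, each 2660 mm tall and 181 mm thick, enclosing a footprint 3720 mm (x) by 4440 mm (y) outside-to-outside, with no floor or roof. The front and back walls (the −y and +y sides) span the full width; the two side walls fit between them.


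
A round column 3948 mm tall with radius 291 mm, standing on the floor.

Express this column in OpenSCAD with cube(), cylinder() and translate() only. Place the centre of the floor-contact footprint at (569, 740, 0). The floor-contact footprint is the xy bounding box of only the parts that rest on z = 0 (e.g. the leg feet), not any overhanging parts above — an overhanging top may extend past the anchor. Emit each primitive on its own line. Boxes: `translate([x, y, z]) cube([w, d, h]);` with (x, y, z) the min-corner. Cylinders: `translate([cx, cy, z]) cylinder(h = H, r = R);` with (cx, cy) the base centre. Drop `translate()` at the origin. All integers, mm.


translate([569, 740, 0]) cylinder(h = 3948, r = 291);


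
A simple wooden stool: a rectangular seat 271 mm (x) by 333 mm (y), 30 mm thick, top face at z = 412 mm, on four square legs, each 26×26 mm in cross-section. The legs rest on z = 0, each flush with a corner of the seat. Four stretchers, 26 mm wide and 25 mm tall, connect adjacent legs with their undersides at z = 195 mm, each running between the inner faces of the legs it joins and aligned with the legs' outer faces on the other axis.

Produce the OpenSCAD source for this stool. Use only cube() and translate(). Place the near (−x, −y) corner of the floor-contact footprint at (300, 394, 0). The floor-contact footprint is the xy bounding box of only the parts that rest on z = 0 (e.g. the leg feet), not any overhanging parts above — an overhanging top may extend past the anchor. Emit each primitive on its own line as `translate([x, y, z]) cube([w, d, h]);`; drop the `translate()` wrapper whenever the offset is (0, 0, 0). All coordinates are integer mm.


translate([300, 394, 382]) cube([271, 333, 30]);
translate([300, 394, 0]) cube([26, 26, 382]);
translate([545, 394, 0]) cube([26, 26, 382]);
translate([300, 701, 0]) cube([26, 26, 382]);
translate([545, 701, 0]) cube([26, 26, 382]);
translate([326, 394, 195]) cube([219, 26, 25]);
translate([326, 701, 195]) cube([219, 26, 25]);
translate([300, 420, 195]) cube([26, 281, 25]);
translate([545, 420, 195]) cube([26, 281, 25]);


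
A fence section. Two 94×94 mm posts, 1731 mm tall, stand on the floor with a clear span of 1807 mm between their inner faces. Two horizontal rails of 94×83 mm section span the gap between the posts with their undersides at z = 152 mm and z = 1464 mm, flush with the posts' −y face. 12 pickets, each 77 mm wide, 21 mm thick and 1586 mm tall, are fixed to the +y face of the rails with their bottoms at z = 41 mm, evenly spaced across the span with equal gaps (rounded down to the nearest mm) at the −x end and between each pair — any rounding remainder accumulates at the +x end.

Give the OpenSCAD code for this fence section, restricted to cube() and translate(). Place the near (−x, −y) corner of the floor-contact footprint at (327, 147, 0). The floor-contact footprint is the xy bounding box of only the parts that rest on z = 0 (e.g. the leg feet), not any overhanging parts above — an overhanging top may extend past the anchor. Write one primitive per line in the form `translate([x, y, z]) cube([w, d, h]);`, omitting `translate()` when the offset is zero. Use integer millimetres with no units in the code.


translate([327, 147, 0]) cube([94, 94, 1731]);
translate([2228, 147, 0]) cube([94, 94, 1731]);
translate([421, 147, 152]) cube([1807, 94, 83]);
translate([421, 147, 1464]) cube([1807, 94, 83]);
translate([488, 241, 41]) cube([77, 21, 1586]);
translate([632, 241, 41]) cube([77, 21, 1586]);
translate([776, 241, 41]) cube([77, 21, 1586]);
translate([920, 241, 41]) cube([77, 21, 1586]);
translate([1064, 241, 41]) cube([77, 21, 1586]);
translate([1208, 241, 41]) cube([77, 21, 1586]);
translate([1352, 241, 41]) cube([77, 21, 1586]);
translate([1496, 241, 41]) cube([77, 21, 1586]);
translate([1640, 241, 41]) cube([77, 21, 1586]);
translate([1784, 241, 41]) cube([77, 21, 1586]);
translate([1928, 241, 41]) cube([77, 21, 1586]);
translate([2072, 241, 41]) cube([77, 21, 1586]);


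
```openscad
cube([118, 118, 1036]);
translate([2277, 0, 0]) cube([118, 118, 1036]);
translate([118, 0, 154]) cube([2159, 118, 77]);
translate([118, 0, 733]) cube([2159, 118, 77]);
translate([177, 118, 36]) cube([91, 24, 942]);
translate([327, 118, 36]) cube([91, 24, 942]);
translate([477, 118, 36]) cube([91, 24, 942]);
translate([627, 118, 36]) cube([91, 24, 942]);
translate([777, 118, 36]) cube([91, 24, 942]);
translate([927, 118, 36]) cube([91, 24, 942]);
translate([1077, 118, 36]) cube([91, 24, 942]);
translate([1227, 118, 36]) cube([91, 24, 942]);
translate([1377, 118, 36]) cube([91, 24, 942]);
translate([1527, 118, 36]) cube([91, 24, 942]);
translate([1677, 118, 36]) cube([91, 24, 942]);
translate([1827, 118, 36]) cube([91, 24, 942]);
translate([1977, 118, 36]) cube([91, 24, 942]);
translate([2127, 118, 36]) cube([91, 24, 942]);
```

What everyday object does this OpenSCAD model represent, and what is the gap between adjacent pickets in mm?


A fence section. The picket gap is 59 mm.

Two posts, two rails, 14 pickets — a fence section. Span 2159 mm holds 14 pickets of 91 mm with 15 equal gaps: ⌊(2159 − 14·91) / 15⌋ = 59 mm.


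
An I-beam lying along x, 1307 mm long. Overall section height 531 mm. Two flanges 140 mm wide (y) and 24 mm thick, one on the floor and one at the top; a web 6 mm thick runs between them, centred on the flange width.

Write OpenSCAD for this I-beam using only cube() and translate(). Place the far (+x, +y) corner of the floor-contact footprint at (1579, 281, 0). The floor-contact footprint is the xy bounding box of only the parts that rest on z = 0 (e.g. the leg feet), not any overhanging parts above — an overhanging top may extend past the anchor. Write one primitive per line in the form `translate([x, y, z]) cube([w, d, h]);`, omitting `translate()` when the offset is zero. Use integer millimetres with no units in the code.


translate([272, 141, 0]) cube([1307, 140, 24]);
translate([272, 208, 24]) cube([1307, 6, 483]);
translate([272, 141, 507]) cube([1307, 140, 24]);


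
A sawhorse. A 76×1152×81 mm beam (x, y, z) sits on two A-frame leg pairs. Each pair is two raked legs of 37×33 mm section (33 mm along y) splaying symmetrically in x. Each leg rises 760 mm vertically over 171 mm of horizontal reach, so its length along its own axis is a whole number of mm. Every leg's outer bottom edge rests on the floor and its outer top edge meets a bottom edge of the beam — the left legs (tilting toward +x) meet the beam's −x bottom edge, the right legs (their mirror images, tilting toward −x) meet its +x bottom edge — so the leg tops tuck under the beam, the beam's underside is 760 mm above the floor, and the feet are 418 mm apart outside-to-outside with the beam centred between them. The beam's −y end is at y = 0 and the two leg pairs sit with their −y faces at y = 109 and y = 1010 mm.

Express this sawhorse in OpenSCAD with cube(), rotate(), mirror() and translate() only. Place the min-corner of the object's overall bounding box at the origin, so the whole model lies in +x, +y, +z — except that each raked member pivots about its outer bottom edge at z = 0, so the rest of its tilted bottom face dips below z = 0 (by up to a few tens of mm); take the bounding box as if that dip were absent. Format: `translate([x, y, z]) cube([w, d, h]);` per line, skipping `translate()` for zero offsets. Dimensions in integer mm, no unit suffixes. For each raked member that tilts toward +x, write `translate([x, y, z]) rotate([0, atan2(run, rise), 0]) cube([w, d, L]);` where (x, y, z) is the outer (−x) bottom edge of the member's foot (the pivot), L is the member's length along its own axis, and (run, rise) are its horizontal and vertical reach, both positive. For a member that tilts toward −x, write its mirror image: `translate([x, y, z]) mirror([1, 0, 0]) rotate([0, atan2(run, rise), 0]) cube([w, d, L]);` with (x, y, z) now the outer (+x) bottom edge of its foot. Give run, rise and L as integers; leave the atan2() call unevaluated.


translate([171, 0, 760]) cube([76, 1152, 81]);
translate([0, 109, 0]) rotate([0, atan2(171, 760), 0]) cube([37, 33, 779]);
translate([418, 109, 0]) mirror([1, 0, 0]) rotate([0, atan2(171, 760), 0]) cube([37, 33, 779]);
translate([0, 1010, 0]) rotate([0, atan2(171, 760), 0]) cube([37, 33, 779]);
translate([418, 1010, 0]) mirror([1, 0, 0]) rotate([0, atan2(171, 760), 0]) cube([37, 33, 779]);


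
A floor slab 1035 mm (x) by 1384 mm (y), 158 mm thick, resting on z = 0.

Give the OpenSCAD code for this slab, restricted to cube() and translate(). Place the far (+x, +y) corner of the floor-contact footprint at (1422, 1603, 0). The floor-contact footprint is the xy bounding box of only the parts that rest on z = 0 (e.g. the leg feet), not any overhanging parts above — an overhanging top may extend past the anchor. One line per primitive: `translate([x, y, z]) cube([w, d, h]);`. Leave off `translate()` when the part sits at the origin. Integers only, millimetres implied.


translate([387, 219, 0]) cube([1035, 1384, 158]);


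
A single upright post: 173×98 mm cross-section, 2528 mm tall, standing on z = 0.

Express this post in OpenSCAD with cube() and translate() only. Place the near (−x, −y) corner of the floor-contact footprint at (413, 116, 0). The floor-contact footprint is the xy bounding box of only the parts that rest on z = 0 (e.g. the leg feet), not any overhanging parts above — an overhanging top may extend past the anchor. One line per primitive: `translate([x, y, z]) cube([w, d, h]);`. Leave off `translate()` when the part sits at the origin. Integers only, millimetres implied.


translate([413, 116, 0]) cube([173, 98, 2528]);


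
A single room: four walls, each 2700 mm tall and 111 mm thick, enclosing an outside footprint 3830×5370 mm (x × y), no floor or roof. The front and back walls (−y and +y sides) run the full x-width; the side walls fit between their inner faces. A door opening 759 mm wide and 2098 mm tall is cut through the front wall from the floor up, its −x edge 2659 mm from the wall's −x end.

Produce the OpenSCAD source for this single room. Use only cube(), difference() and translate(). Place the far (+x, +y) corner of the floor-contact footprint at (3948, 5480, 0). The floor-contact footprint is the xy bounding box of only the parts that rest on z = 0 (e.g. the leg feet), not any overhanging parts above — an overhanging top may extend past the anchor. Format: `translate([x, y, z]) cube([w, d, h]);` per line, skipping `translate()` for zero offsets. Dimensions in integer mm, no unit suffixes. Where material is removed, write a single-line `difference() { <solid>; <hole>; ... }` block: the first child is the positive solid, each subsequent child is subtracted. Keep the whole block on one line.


difference() { translate([118, 110, 0]) cube([3830, 111, 2700]); translate([2777, 110, 0]) cube([759, 111, 2098]); }
translate([118, 5369, 0]) cube([3830, 111, 2700]);
translate([118, 221, 0]) cube([111, 5148, 2700]);
translate([3837, 221, 0]) cube([111, 5148, 2700]);


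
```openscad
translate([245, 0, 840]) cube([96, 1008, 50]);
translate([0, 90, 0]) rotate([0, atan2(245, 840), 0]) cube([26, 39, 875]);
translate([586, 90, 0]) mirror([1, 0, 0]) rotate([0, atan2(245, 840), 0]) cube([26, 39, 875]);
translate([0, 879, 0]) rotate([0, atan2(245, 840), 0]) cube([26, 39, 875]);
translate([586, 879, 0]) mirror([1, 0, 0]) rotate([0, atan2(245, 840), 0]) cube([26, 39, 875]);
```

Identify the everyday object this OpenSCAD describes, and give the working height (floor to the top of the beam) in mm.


A sawhorse. The overall height is 890 mm.

A beam across two mirrored pairs of raked legs — a sawhorse. The beam's underside is at z = 840 (matching the legs' vertical rise in atan2(245, 840)) and the beam is 50 mm tall, so its top is at 840 + 50 = 890 mm. The raked legs top out at the beam's underside, so that is the highest point.


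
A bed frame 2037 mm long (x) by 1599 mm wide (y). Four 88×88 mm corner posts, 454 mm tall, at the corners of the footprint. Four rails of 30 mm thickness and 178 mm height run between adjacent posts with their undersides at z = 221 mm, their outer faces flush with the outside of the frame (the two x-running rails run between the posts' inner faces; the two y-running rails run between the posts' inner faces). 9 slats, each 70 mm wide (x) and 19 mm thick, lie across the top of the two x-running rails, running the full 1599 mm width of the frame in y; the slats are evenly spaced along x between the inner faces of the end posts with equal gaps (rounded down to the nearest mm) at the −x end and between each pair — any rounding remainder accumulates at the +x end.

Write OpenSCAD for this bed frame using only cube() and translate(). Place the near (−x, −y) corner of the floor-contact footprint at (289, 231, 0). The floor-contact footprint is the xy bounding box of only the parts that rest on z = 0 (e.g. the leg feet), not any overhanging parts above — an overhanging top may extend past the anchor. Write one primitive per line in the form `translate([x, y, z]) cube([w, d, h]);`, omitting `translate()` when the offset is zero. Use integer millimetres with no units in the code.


translate([289, 231, 0]) cube([88, 88, 454]);
translate([289, 1742, 0]) cube([88, 88, 454]);
translate([2238, 231, 0]) cube([88, 88, 454]);
translate([2238, 1742, 0]) cube([88, 88, 454]);
translate([377, 231, 221]) cube([1861, 30, 178]);
translate([377, 1800, 221]) cube([1861, 30, 178]);
translate([289, 319, 221]) cube([30, 1423, 178]);
translate([2296, 319, 221]) cube([30, 1423, 178]);
translate([500, 231, 399]) cube([70, 1599, 19]);
translate([693, 231, 399]) cube([70, 1599, 19]);
translate([886, 231, 399]) cube([70, 1599, 19]);
translate([1079, 231, 399]) cube([70, 1599, 19]);
translate([1272, 231, 399]) cube([70, 1599, 19]);
translate([1465, 231, 399]) cube([70, 1599, 19]);
translate([1658, 231, 399]) cube([70, 1599, 19]);
translate([1851, 231, 399]) cube([70, 1599, 19]);
translate([2044, 231, 399]) cube([70, 1599, 19]);


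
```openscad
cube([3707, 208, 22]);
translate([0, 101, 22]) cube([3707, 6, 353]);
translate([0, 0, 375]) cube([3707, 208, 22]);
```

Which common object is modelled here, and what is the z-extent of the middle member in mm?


An I-beam. The web height is 353 mm.

Two wide flanges with a thin centred web — an I-beam. Overall 397 mm minus two 22 mm flanges gives a web of 397 − 2·22 = 353 mm.


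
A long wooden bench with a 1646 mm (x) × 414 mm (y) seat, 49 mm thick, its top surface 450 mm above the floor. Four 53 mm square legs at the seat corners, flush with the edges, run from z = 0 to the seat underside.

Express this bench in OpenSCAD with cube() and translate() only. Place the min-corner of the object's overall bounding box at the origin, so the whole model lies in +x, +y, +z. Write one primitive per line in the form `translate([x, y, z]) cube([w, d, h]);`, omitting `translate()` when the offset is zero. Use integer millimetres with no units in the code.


// leg_h = 450 − 49 = 401
translate([0, 0, 401]) cube([1646, 414, 49]);
cube([53, 53, 401]);
translate([0, 361, 0]) cube([53, 53, 401]);
translate([1593, 0, 0]) cube([53, 53, 401]);
translate([1593, 361, 0]) cube([53, 53, 401]);


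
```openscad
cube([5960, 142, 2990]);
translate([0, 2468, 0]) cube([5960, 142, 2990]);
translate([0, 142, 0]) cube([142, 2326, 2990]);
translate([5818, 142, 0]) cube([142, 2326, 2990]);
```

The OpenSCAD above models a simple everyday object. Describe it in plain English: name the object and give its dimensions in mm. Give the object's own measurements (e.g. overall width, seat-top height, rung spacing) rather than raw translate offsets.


The wall frame of a small rectangular building: four walls, each 2990 mm tall and 142 mm thick, enclosing a footprint 5960 mm (x) by 2610 mm (y) outside-to-outside, with no floor or roof. The front and back walls (the −y and +y sides) span the full width; the two side walls fit between them.


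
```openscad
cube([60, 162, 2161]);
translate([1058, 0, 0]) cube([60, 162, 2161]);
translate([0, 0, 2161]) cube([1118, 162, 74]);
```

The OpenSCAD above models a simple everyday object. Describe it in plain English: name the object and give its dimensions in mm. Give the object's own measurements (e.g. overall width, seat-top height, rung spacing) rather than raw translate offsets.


A door frame. The clear opening is 998 mm wide and 2161 mm high. Two 60 mm wide jambs, 162 mm deep, stand either side of the opening from the floor to the top of the opening. A 74 mm thick head sits across the top of both jambs, spanning the full outside width of the frame.


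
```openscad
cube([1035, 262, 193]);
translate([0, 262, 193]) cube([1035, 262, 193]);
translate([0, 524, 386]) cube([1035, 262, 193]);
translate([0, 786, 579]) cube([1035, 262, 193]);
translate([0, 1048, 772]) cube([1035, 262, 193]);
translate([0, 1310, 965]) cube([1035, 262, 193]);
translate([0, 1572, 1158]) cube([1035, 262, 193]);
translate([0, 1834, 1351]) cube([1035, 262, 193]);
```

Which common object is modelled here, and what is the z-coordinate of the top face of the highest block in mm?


A staircase. The total rise is 1544 mm.

8 identical blocks, each offset up and back from the previous — a staircase. Each step is 193 mm tall and there are 8 of them, so the total rise is 8 × 193 = 1544 mm.


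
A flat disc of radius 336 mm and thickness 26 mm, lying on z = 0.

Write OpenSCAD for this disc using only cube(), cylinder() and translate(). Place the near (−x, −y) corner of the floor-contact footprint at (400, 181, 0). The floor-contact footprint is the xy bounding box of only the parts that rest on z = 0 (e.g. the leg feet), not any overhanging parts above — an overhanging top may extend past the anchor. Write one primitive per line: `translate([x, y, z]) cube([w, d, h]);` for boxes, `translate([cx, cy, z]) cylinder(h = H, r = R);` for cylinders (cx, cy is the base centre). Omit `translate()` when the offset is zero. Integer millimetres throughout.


translate([736, 517, 0]) cylinder(h = 26, r = 336);


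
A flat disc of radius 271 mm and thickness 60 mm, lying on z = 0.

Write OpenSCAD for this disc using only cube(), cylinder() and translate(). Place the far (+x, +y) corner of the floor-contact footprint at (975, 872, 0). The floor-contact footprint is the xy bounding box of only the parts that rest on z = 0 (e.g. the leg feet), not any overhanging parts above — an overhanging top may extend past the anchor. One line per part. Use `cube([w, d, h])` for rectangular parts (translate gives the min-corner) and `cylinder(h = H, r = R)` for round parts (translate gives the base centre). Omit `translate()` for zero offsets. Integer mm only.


translate([704, 601, 0]) cylinder(h = 60, r = 271);


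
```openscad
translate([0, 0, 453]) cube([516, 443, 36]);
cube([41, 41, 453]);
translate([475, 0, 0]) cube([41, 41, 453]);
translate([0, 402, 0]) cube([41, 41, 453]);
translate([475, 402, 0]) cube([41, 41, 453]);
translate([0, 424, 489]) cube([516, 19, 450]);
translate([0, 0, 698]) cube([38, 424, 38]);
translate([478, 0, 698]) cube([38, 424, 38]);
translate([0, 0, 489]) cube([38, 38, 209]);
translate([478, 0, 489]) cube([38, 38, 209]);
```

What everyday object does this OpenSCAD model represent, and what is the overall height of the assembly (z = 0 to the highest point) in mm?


A chair. The overall height is 939 mm.

A slab on four corner posts with a tall panel at the back — a chair. The seat slab sits at z = 453 with thickness 36, and the 450 mm backrest starts at the seat top, so the overall height is 453 + 36 + 450 = 939 mm.


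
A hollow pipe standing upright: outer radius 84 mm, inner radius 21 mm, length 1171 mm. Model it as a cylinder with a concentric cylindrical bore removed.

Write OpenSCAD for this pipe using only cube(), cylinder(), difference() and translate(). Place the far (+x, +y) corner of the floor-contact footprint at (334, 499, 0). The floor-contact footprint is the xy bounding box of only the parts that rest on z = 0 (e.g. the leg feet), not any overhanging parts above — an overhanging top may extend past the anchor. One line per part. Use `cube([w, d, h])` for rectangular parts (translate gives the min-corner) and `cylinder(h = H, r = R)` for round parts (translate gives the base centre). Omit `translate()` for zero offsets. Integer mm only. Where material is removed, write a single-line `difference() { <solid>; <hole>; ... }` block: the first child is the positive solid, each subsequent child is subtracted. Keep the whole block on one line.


difference() { translate([250, 415, 0]) cylinder(h = 1171, r = 84); translate([250, 415, 0]) cylinder(h = 1171, r = 21); }


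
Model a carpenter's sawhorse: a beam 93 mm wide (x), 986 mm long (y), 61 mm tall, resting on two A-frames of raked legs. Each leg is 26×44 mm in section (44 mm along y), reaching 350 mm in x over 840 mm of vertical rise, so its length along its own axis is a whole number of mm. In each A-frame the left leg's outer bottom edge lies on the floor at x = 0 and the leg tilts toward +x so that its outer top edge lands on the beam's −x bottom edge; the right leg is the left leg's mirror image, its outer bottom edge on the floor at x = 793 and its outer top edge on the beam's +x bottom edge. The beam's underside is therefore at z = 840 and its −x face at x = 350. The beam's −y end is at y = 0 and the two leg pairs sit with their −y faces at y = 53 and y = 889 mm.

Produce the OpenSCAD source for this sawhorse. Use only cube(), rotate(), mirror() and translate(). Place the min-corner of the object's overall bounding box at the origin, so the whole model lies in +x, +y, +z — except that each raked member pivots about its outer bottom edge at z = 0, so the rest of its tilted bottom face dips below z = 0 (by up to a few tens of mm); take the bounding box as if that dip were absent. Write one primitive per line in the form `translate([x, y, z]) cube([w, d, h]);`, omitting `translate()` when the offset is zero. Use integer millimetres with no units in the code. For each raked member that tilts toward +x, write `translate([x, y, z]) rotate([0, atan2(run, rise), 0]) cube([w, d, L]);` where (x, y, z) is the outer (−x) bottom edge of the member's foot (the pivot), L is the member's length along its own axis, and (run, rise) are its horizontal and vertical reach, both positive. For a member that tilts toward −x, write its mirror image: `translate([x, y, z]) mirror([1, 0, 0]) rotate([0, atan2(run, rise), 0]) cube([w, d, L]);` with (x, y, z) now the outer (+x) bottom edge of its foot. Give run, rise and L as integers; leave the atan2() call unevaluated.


translate([350, 0, 840]) cube([93, 986, 61]);
translate([0, 53, 0]) rotate([0, atan2(350, 840), 0]) cube([26, 44, 910]);
translate([793, 53, 0]) mirror([1, 0, 0]) rotate([0, atan2(350, 840), 0]) cube([26, 44, 910]);
translate([0, 889, 0]) rotate([0, atan2(350, 840), 0]) cube([26, 44, 910]);
translate([793, 889, 0]) mirror([1, 0, 0]) rotate([0, atan2(350, 840), 0]) cube([26, 44, 910]);


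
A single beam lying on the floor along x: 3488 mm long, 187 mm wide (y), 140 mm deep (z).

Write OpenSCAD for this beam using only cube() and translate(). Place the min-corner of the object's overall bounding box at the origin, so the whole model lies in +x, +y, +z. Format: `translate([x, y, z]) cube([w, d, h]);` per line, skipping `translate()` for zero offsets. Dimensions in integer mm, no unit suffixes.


cube([3488, 187, 140]);


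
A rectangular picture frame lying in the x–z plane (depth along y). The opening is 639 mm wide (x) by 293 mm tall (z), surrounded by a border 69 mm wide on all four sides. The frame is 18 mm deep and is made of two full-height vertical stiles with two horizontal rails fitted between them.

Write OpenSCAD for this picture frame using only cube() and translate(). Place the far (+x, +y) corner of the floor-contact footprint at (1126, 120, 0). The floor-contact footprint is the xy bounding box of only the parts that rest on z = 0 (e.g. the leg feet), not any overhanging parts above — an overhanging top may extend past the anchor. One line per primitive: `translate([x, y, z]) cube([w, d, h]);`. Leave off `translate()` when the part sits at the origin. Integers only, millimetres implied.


translate([349, 102, 0]) cube([69, 18, 431]);
translate([1057, 102, 0]) cube([69, 18, 431]);
translate([418, 102, 0]) cube([639, 18, 69]);
translate([418, 102, 362]) cube([639, 18, 69]);


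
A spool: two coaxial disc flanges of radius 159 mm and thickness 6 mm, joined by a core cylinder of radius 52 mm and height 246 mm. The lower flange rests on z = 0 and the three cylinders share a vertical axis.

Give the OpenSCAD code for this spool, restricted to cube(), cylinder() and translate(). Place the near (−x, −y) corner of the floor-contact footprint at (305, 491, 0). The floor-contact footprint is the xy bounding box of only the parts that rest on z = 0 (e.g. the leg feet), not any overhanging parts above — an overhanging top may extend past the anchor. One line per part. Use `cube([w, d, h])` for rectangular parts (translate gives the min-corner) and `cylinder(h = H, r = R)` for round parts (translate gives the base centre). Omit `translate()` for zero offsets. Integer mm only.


translate([464, 650, 0]) cylinder(h = 6, r = 159);
translate([464, 650, 6]) cylinder(h = 246, r = 52);
translate([464, 650, 252]) cylinder(h = 6, r = 159);


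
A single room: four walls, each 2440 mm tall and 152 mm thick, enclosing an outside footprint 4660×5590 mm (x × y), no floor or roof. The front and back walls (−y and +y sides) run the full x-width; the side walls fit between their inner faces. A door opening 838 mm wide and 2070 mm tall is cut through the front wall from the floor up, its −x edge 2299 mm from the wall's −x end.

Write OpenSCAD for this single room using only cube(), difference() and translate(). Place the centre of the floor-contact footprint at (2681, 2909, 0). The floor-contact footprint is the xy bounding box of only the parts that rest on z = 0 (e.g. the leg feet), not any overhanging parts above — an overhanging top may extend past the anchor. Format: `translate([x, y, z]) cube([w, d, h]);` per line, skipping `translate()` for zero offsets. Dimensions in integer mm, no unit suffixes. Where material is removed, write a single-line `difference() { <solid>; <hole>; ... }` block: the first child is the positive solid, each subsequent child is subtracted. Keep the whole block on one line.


difference() { translate([351, 114, 0]) cube([4660, 152, 2440]); translate([2650, 114, 0]) cube([838, 152, 2070]); }
translate([351, 5552, 0]) cube([4660, 152, 2440]);
translate([351, 266, 0]) cube([152, 5286, 2440]);
translate([4859, 266, 0]) cube([152, 5286, 2440]);
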